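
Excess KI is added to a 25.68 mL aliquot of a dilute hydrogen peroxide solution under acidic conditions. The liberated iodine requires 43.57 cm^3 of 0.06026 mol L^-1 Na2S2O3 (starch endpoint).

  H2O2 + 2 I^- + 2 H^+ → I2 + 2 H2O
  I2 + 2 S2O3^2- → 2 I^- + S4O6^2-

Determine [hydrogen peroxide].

0.05112 mol/L

n(S2O3^2-) = 0.04357 × 0.06026 = 2.626 × 10^-3 mol
n(I2) = n(S2O3^2-)/2 = 1.313 × 10^-3 mol
n(H2O2) in the aliquot = 1.313 × 10^-3 mol (1:1 ratio)
[H2O2] = 1.313 × 10^-3 / 0.02568 = 0.05112 mol/L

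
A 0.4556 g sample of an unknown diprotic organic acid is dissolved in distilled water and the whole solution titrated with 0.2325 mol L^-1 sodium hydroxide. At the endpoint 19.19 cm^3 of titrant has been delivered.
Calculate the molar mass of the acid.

n(NaOH) = 0.01919 L × 0.2325 mol/L = 4.462 × 10^-3 mol
From the 1:2 ratio, n(H2A) = 1/2 × 4.462 × 10^-3 = 2.231 × 10^-3 mol
M = m / n = 0.4556 g / 2.231 × 10^-3 mol = 204.2 g/mol

204.2 g/mol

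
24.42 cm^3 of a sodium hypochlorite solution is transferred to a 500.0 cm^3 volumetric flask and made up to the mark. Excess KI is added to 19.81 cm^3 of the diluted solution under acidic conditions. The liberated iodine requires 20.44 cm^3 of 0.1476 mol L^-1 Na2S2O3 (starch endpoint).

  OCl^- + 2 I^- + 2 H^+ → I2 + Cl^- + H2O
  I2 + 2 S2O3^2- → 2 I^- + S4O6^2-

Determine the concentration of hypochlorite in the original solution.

1.559 mol/L

n(S2O3^2-) = 0.02044 × 0.1476 = 3.017 × 10^-3 mol
n(I2) = n(S2O3^2-)/2 = 1.508 × 10^-3 mol
n(OCl^-) in the aliquot = 1.508 × 10^-3 mol (1:1 ratio)
[OCl^-]_dilute = 1.508 × 10^-3 / 0.01981 = 0.07615 mol/L
[OCl^-]_original = 0.07615 × 500.0/24.42 = 1.559 mol/L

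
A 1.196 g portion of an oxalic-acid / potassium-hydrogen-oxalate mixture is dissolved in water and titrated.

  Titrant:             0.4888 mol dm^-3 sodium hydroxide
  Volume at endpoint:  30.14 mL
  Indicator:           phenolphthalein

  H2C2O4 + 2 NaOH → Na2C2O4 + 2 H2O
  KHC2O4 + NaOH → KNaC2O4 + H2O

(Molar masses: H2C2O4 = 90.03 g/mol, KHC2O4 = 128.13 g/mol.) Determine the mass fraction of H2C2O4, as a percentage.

31.32 %

n(NaOH) = 0.03014 × 0.4888 = 0.01473 mol
Let x = n(H2C2O4), y = n(KHC2O4).
Titrant: 2x + 1y = 0.01473;  mass: 90.03x + 128.13y = 1.196
Solving, x = 4.161 × 10^-3 mol, y = 6.411 × 10^-3 mol
mass of H2C2O4 = 4.161 × 10^-3 × 90.03 = 0.3746 g
% H2C2O4 = 0.3746 / 1.196 × 100 = 31.32 %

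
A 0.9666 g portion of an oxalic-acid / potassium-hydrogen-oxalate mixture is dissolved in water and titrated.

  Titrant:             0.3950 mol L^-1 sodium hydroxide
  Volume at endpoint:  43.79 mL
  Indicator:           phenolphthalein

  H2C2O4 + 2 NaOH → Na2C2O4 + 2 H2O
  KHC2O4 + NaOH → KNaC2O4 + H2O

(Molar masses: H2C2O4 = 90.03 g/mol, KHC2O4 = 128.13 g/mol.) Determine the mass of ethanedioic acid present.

n(NaOH) = 0.04379 × 0.3950 = 0.01730 mol
Let x = n(H2C2O4), y = n(KHC2O4).
Titrant: 2x + 1y = 0.01730;  mass: 90.03x + 128.13y = 0.9666
Solving, x = 7.518 × 10^-3 mol, y = 2.262 × 10^-3 mol
mass of H2C2O4 = 7.518 × 10^-3 × 90.03 = 0.6768 g

0.6768 g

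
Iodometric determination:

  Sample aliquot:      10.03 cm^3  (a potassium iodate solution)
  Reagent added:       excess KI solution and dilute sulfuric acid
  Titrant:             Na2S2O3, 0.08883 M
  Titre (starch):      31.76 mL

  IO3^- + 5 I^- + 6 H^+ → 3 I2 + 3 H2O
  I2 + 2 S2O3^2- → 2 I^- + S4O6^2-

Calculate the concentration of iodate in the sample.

n(S2O3^2-) = 0.03176 × 0.08883 = 2.821 × 10^-3 mol
n(I2) = n(S2O3^2-)/2 = 1.411 × 10^-3 mol
From the 1:3 ratio, n(IO3^-) in the aliquot = 1/3 × 1.411 × 10^-3 = 4.702 × 10^-4 mol
[IO3^-] = 4.702 × 10^-4 / 0.01003 = 0.04688 mol/L

0.04688 M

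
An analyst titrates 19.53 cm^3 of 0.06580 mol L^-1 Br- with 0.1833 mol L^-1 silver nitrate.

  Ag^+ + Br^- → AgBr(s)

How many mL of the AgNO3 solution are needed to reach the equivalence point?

7.011 mL

n(Br-) = 0.01953 L × 0.06580 mol/L = 1.285 × 10^-3 mol
n(AgNO3) = 1.285 × 10^-3 mol (1:1 stoichiometry)
V(AgNO3) = 1.285 × 10^-3 mol / 0.1833 mol/L = 0.007011 L = 7.011 mL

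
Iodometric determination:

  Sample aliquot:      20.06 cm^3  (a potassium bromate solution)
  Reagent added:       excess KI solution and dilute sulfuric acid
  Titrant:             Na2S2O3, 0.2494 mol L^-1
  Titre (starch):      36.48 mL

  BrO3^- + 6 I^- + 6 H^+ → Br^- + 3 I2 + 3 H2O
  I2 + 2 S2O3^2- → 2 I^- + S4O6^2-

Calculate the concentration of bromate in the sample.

n(S2O3^2-) = 0.03648 × 0.2494 = 9.098 × 10^-3 mol
n(I2) = n(S2O3^2-)/2 = 4.549 × 10^-3 mol
From the 1:3 ratio, n(BrO3^-) in the aliquot = 1/3 × 4.549 × 10^-3 = 1.516 × 10^-3 mol
[BrO3^-] = 1.516 × 10^-3 / 0.02006 = 0.07559 mol/L

0.07559 mol/L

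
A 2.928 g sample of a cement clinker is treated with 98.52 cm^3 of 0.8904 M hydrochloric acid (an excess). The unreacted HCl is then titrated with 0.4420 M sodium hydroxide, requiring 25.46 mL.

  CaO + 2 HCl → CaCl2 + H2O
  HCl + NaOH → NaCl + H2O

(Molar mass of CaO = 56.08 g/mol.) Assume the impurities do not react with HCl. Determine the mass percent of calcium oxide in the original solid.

73.23 %

n(HCl) added = 0.09852 × 0.8904 = 0.08772 mol
n(NaOH) used in back-titration = 0.02546 × 0.4420 = 0.01125 mol
n(HCl) left over = 0.01125 mol (1:1 ratio)
n(HCl) consumed by analyte = 0.08772 − 0.01125 = 0.07647 mol
From the 1:2 ratio, n(CaO) = 1/2 × 0.07647 = 0.03823 mol
mass of CaO = 0.03823 × 56.08 = 2.144 g
% CaO = 2.144 / 2.928 × 100 = 73.23 %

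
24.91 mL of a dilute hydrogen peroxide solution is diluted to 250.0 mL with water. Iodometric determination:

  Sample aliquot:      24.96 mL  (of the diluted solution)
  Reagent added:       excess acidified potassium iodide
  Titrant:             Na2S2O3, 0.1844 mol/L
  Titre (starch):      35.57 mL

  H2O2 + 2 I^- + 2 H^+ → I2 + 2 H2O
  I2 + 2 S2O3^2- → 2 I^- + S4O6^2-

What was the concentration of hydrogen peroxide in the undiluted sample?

1.319 mol/L

n(S2O3^2-) = 0.03557 × 0.1844 = 6.559 × 10^-3 mol
n(I2) = n(S2O3^2-)/2 = 3.280 × 10^-3 mol
n(H2O2) in the aliquot = 3.280 × 10^-3 mol (1:1 ratio)
[H2O2]_dilute = 3.280 × 10^-3 / 0.02496 = 0.1314 mol/L
[H2O2]_original = 0.1314 × 250.0/24.91 = 1.319 mol/L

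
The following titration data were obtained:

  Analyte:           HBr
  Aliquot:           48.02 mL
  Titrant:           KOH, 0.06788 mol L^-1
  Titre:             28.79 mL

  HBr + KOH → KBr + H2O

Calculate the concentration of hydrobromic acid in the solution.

n(KOH) = 0.02879 L × 0.06788 mol/L = 1.954 × 10^-3 mol
n(HBr) = 1.954 × 10^-3 mol (1:1 mole ratio)
[HBr] = 1.954 × 10^-3 mol / 0.04802 L = 0.04070 mol/L

0.04070 mol/L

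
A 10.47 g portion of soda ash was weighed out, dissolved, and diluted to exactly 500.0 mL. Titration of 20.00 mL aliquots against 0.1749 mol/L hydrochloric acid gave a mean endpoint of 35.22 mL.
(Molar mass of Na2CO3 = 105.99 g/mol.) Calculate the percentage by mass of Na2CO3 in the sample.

Na2CO3 + 2 HCl → 2 NaCl + H2O + CO2
n(HCl) per titration = 0.03522 × 0.1749 = 6.160 × 10^-3 mol
From the 1:2 ratio, n(Na2CO3) in each aliquot = 1/2 × 6.160 × 10^-3 = 3.080 × 10^-3 mol
n(Na2CO3) in the whole flask = 3.080 × 10^-3 × 500.0/20.00 = 0.07700 mol
mass of Na2CO3 = 0.07700 × 105.99 = 8.161 g
% Na2CO3 = 8.161 / 10.47 × 100 = 77.95 %

77.95 %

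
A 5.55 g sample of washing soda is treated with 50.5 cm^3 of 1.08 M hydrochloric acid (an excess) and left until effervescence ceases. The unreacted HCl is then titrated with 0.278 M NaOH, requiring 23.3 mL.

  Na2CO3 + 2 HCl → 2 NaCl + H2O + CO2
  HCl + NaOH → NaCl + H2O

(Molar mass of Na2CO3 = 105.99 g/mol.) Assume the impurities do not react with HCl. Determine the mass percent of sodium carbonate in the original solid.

45.9 %

n(HCl) added = 0.0505 × 1.08 = 0.0545 mol
n(NaOH) used in back-titration = 0.0233 × 0.278 = 6.48 × 10^-3 mol
n(HCl) left over = 6.48 × 10^-3 mol (1:1 ratio)
n(HCl) consumed by analyte = 0.0545 − 6.48 × 10^-3 = 0.0481 mol
From the 1:2 ratio, n(Na2CO3) = 1/2 × 0.0481 = 0.0240 mol
mass of Na2CO3 = 0.0240 × 105.99 = 2.55 g
% Na2CO3 = 2.55 / 5.55 × 100 = 45.9 %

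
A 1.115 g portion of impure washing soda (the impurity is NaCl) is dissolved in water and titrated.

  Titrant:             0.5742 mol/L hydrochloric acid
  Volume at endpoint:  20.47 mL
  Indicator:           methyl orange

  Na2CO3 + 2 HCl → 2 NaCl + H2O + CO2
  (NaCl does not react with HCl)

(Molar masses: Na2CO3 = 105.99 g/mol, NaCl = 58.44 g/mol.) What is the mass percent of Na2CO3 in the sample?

55.87 %

n(HCl) = 0.02047 × 0.5742 = 0.01175 mol
Let x = n(Na2CO3), y = n(NaCl).
Titrant: 2x = 0.01175;  mass: 105.99x + 58.44y = 1.115
Solving, x = 5.877 × 10^-3 mol, y = 8.421 × 10^-3 mol
mass of Na2CO3 = 5.877 × 10^-3 × 105.99 = 0.6229 g
% Na2CO3 = 0.6229 / 1.115 × 100 = 55.87 %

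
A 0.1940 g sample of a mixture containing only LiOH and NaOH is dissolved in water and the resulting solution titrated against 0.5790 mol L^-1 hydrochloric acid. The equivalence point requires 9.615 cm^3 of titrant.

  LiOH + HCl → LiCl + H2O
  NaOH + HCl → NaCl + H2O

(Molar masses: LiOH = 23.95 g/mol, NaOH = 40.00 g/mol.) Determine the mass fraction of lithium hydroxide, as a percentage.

n(HCl) = 0.009615 × 0.5790 = 5.567 × 10^-3 mol
Let x = n(LiOH), y = n(NaOH).
Titrant: 1x + 1y = 5.567 × 10^-3;  mass: 23.95x + 40.00y = 0.1940
Solving, x = 1.787 × 10^-3 mol, y = 3.780 × 10^-3 mol
mass of LiOH = 1.787 × 10^-3 × 23.95 = 0.04280 g
% LiOH = 0.04280 / 0.1940 × 100 = 22.06 %

22.06 %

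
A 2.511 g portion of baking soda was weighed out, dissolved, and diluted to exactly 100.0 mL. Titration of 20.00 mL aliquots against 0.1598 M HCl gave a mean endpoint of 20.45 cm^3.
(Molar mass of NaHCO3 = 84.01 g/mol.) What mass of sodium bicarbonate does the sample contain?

NaHCO3 + HCl → NaCl + H2O + CO2
n(HCl) per titration = 0.02045 × 0.1598 = 3.268 × 10^-3 mol
n(NaHCO3) in each aliquot = 3.268 × 10^-3 mol (1:1 ratio)
n(NaHCO3) in the whole flask = 3.268 × 10^-3 × 100.0/20.00 = 0.01634 mol
mass of NaHCO3 = 0.01634 × 84.01 = 1.373 g

1.373 g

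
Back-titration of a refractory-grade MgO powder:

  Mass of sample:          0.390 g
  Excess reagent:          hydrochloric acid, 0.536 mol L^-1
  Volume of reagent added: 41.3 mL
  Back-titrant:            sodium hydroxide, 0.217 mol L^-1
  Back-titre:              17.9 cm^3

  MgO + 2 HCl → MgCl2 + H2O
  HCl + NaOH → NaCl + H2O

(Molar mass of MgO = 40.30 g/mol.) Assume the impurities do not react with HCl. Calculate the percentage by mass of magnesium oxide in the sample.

n(HCl) added = 0.0413 × 0.536 = 0.0221 mol
n(NaOH) used in back-titration = 0.0179 × 0.217 = 3.88 × 10^-3 mol
n(HCl) left over = 3.88 × 10^-3 mol (1:1 ratio)
n(HCl) consumed by analyte = 0.0221 − 3.88 × 10^-3 = 0.0183 mol
From the 1:2 ratio, n(MgO) = 1/2 × 0.0183 = 9.13 × 10^-3 mol
mass of MgO = 9.13 × 10^-3 × 40.30 = 0.368 g
% MgO = 0.368 / 0.390 × 100 = 94.3 %

94.3 %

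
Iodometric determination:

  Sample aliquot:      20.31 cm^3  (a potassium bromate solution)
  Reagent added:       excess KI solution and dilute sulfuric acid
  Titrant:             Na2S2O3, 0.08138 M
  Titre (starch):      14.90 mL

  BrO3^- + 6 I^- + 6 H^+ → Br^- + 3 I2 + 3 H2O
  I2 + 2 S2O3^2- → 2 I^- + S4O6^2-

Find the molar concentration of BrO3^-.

0.009950 M

n(S2O3^2-) = 0.01490 × 0.08138 = 1.213 × 10^-3 mol
n(I2) = n(S2O3^2-)/2 = 6.063 × 10^-4 mol
From the 1:3 ratio, n(BrO3^-) in the aliquot = 1/3 × 6.063 × 10^-4 = 2.021 × 10^-4 mol
[BrO3^-] = 2.021 × 10^-4 / 0.02031 = 0.009950 mol/L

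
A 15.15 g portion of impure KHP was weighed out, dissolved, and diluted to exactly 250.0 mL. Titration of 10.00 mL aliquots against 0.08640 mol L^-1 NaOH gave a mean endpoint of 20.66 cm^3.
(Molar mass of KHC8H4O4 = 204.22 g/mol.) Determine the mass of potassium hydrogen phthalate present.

KHC8H4O4 + NaOH → KNaC8H4O4 + H2O
n(NaOH) per titration = 0.02066 × 0.08640 = 1.785 × 10^-3 mol
n(KHC8H4O4) in each aliquot = 1.785 × 10^-3 mol (1:1 ratio)
n(KHC8H4O4) in the whole flask = 1.785 × 10^-3 × 250.0/10.00 = 0.04463 mol
mass of KHC8H4O4 = 0.04463 × 204.22 = 9.113 g

9.113 g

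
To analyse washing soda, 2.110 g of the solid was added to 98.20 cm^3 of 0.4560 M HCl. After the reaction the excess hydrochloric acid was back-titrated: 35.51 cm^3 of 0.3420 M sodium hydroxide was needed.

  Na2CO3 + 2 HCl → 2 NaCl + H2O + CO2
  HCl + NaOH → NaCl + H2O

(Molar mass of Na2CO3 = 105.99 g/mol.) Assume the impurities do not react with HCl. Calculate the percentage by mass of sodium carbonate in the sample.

n(HCl) added = 0.09820 × 0.4560 = 0.04478 mol
n(NaOH) used in back-titration = 0.03551 × 0.3420 = 0.01214 mol
n(HCl) left over = 0.01214 mol (1:1 ratio)
n(HCl) consumed by analyte = 0.04478 − 0.01214 = 0.03263 mol
From the 1:2 ratio, n(Na2CO3) = 1/2 × 0.03263 = 0.01632 mol
mass of Na2CO3 = 0.01632 × 105.99 = 1.729 g
% Na2CO3 = 1.729 / 2.110 × 100 = 81.97 %

81.97 %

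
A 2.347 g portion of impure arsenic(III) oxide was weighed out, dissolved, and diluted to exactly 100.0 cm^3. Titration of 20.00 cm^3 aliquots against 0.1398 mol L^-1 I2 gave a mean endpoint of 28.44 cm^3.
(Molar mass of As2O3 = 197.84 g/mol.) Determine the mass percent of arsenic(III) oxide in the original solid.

83.79 %

As2O3 + 2 I2 + 2 H2O → As2O5 + 4 HI
n(I2) per titration = 0.02844 × 0.1398 = 3.976 × 10^-3 mol
From the 1:2 ratio, n(As2O3) in each aliquot = 1/2 × 3.976 × 10^-3 = 1.988 × 10^-3 mol
n(As2O3) in the whole flask = 1.988 × 10^-3 × 100.0/20.00 = 9.940 × 10^-3 mol
mass of As2O3 = 9.940 × 10^-3 × 197.84 = 1.966 g
% As2O3 = 1.966 / 2.347 × 100 = 83.79 %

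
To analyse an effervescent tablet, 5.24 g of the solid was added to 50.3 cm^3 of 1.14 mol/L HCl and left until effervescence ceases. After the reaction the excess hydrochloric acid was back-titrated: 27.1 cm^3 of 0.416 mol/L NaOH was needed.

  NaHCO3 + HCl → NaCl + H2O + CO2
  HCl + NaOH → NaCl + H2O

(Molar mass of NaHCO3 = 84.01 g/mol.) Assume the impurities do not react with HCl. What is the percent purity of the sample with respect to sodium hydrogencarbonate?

73.9 %

n(HCl) added = 0.0503 × 1.14 = 0.0573 mol
n(NaOH) used in back-titration = 0.0271 × 0.416 = 0.0113 mol
n(HCl) left over = 0.0113 mol (1:1 ratio)
n(HCl) consumed by analyte = 0.0573 − 0.0113 = 0.0461 mol
n(NaHCO3) = 0.0461 mol (1:1 ratio)
mass of NaHCO3 = 0.0461 × 84.01 = 3.87 g
% NaHCO3 = 3.87 / 5.24 × 100 = 73.9 %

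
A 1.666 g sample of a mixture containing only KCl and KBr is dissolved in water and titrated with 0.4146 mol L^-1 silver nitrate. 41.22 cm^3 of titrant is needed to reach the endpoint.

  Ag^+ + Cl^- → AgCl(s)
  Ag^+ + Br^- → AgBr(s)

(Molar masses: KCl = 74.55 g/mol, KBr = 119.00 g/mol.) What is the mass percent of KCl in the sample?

n(AgNO3) = 0.04122 × 0.4146 = 0.01709 mol
Let x = n(KCl), y = n(KBr).
Titrant: 1x + 1y = 0.01709;  mass: 74.55x + 119.00y = 1.666
Solving, x = 8.272 × 10^-3 mol, y = 8.818 × 10^-3 mol
mass of KCl = 8.272 × 10^-3 × 74.55 = 0.6167 g
% KCl = 0.6167 / 1.666 × 100 = 37.02 %

37.02 %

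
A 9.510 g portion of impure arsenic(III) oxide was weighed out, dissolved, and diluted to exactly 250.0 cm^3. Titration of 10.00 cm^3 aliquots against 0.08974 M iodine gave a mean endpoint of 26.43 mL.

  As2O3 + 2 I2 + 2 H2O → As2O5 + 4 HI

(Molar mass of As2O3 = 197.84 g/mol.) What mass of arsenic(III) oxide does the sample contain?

5.866 g

n(I2) per titration = 0.02643 × 0.08974 = 2.372 × 10^-3 mol
From the 1:2 ratio, n(As2O3) in each aliquot = 1/2 × 2.372 × 10^-3 = 1.186 × 10^-3 mol
n(As2O3) in the whole flask = 1.186 × 10^-3 × 250.0/10.00 = 0.02965 mol
mass of As2O3 = 0.02965 × 197.84 = 5.866 g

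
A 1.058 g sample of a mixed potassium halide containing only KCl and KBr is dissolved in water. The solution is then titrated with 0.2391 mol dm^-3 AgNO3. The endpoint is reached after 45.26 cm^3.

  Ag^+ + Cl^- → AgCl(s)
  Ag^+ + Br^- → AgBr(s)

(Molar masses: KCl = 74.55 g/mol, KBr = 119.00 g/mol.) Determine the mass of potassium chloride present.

0.3854 g

n(AgNO3) = 0.04526 × 0.2391 = 0.01082 mol
Let x = n(KCl), y = n(KBr).
Titrant: 1x + 1y = 0.01082;  mass: 74.55x + 119.00y = 1.058
Solving, x = 5.169 × 10^-3 mol, y = 5.652 × 10^-3 mol
mass of KCl = 5.169 × 10^-3 × 74.55 = 0.3854 g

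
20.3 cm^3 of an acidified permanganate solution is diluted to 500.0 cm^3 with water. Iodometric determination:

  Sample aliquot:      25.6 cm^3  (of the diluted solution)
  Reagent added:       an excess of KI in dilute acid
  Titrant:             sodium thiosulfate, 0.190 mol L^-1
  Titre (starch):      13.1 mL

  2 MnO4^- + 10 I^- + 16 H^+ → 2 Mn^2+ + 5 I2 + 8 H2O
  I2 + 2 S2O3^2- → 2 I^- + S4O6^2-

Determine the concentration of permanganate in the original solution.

0.479 mol/L

n(S2O3^2-) = 0.0131 × 0.190 = 2.49 × 10^-3 mol
n(I2) = n(S2O3^2-)/2 = 1.24 × 10^-3 mol
From the 2:5 ratio, n(MnO4^-) in the aliquot = 2/5 × 1.24 × 10^-3 = 4.98 × 10^-4 mol
[MnO4^-]_dilute = 4.98 × 10^-4 / 0.0256 = 0.0194 mol/L
[MnO4^-]_original = 0.0194 × 500.0/20.3 = 0.479 mol/L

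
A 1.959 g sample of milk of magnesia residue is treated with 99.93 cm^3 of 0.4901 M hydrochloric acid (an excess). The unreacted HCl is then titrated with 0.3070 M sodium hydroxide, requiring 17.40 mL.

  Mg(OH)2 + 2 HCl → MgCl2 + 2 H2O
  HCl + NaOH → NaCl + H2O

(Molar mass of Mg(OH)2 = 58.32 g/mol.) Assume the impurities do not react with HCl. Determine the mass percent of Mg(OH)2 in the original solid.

64.95 %

n(HCl) added = 0.09993 × 0.4901 = 0.04898 mol
n(NaOH) used in back-titration = 0.01740 × 0.3070 = 5.342 × 10^-3 mol
n(HCl) left over = 5.342 × 10^-3 mol (1:1 ratio)
n(HCl) consumed by analyte = 0.04898 − 5.342 × 10^-3 = 0.04363 mol
From the 1:2 ratio, n(Mg(OH)2) = 1/2 × 0.04363 = 0.02182 mol
mass of Mg(OH)2 = 0.02182 × 58.32 = 1.272 g
% Mg(OH)2 = 1.272 / 1.959 × 100 = 64.95 %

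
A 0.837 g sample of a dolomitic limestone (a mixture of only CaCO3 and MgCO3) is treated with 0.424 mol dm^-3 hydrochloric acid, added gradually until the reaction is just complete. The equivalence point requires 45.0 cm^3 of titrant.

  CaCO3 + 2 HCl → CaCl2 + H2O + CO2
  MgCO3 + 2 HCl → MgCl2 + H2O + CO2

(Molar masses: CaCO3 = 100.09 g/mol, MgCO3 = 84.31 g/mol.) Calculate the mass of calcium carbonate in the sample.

0.207 g

n(HCl) = 0.0450 × 0.424 = 0.0191 mol
Let x = n(CaCO3), y = n(MgCO3).
Titrant: 2x + 2y = 0.0191;  mass: 100.09x + 84.31y = 0.837
Solving, x = 2.07 × 10^-3 mol, y = 7.47 × 10^-3 mol
mass of CaCO3 = 2.07 × 10^-3 × 100.09 = 0.207 g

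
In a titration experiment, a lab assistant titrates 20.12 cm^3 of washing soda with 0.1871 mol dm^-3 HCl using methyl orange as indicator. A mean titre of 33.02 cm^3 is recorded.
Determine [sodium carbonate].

Na2CO3 + 2 HCl → 2 NaCl + H2O + CO2
n(HCl) = 0.03302 L × 0.1871 mol/L = 6.178 × 10^-3 mol
From the 1:2 mole ratio, n(Na2CO3) = 1/2 × 6.178 × 10^-3 = 3.089 × 10^-3 mol
[Na2CO3] = 3.089 × 10^-3 mol / 0.02012 L = 0.1535 mol/L

0.1535 mol/L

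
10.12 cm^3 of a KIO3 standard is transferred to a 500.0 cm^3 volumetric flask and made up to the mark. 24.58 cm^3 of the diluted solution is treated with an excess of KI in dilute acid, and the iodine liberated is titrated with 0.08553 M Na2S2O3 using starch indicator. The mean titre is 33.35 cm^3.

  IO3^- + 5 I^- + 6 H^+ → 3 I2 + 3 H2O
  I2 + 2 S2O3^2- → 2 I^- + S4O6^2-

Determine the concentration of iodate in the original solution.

0.9556 M

n(S2O3^2-) = 0.03335 × 0.08553 = 2.852 × 10^-3 mol
n(I2) = n(S2O3^2-)/2 = 1.426 × 10^-3 mol
From the 1:3 ratio, n(IO3^-) in the aliquot = 1/3 × 1.426 × 10^-3 = 4.754 × 10^-4 mol
[IO3^-]_dilute = 4.754 × 10^-4 / 0.02458 = 0.01934 mol/L
[IO3^-]_original = 0.01934 × 500.0/10.12 = 0.9556 mol/L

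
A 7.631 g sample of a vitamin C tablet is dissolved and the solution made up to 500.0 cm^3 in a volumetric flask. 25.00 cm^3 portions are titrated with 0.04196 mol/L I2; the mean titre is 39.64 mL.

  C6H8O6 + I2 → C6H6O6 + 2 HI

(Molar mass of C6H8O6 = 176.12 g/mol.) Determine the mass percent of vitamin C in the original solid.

76.78 %

n(I2) per titration = 0.03964 × 0.04196 = 1.663 × 10^-3 mol
n(C6H8O6) in each aliquot = 1.663 × 10^-3 mol (1:1 ratio)
n(C6H8O6) in the whole flask = 1.663 × 10^-3 × 500.0/25.00 = 0.03327 mol
mass of C6H8O6 = 0.03327 × 176.12 = 5.859 g
% C6H8O6 = 5.859 / 7.631 × 100 = 76.78 %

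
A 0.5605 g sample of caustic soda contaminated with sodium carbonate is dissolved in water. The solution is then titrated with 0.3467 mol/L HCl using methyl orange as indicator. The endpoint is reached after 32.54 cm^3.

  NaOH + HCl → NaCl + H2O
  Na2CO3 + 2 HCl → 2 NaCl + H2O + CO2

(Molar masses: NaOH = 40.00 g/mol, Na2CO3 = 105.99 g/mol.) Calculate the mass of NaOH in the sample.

n(HCl) = 0.03254 × 0.3467 = 0.01128 mol
Let x = n(NaOH), y = n(Na2CO3).
Titrant: 1x + 2y = 0.01128;  mass: 40.00x + 105.99y = 0.5605
Solving, x = 2.876 × 10^-3 mol, y = 4.203 × 10^-3 mol
mass of NaOH = 2.876 × 10^-3 × 40.00 = 0.1150 g

0.1150 g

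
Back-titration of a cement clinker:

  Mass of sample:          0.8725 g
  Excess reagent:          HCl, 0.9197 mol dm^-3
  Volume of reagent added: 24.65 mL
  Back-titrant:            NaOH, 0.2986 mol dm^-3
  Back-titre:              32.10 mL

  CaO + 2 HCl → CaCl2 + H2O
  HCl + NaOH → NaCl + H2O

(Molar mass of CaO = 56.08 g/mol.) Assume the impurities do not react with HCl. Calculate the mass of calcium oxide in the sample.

0.3669 g

n(HCl) added = 0.02465 × 0.9197 = 0.02267 mol
n(NaOH) used in back-titration = 0.03210 × 0.2986 = 9.585 × 10^-3 mol
n(HCl) left over = 9.585 × 10^-3 mol (1:1 ratio)
n(HCl) consumed by analyte = 0.02267 − 9.585 × 10^-3 = 0.01309 mol
From the 1:2 ratio, n(CaO) = 1/2 × 0.01309 = 6.543 × 10^-3 mol
mass of CaO = 6.543 × 10^-3 × 56.08 = 0.3669 g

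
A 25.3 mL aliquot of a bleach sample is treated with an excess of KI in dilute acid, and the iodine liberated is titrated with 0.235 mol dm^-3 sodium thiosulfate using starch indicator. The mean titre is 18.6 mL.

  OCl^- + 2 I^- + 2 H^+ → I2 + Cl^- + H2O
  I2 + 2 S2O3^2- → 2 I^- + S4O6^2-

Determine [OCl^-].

0.0864 mol/L

n(S2O3^2-) = 0.0186 × 0.235 = 4.37 × 10^-3 mol
n(I2) = n(S2O3^2-)/2 = 2.19 × 10^-3 mol
n(OCl^-) in the aliquot = 2.19 × 10^-3 mol (1:1 ratio)
[OCl^-] = 2.19 × 10^-3 / 0.0253 = 0.0864 mol/L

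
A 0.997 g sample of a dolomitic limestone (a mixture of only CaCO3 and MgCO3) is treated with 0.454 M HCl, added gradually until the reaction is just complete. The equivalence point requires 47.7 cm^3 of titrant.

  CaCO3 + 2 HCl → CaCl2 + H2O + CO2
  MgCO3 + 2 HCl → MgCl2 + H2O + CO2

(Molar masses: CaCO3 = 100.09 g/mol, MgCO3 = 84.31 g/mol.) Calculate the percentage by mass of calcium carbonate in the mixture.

n(HCl) = 0.0477 × 0.454 = 0.0217 mol
Let x = n(CaCO3), y = n(MgCO3).
Titrant: 2x + 2y = 0.0217;  mass: 100.09x + 84.31y = 0.997
Solving, x = 5.33 × 10^-3 mol, y = 5.50 × 10^-3 mol
mass of CaCO3 = 5.33 × 10^-3 × 100.09 = 0.533 g
% CaCO3 = 0.533 / 0.997 × 100 = 53.5 %

53.5 %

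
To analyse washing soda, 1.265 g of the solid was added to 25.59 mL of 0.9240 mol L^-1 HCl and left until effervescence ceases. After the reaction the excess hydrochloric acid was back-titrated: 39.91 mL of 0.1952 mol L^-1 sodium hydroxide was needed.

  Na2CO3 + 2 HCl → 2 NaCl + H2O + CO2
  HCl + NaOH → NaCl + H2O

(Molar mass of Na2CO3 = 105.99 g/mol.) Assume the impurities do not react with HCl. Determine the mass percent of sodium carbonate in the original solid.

66.42 %

n(HCl) added = 0.02559 × 0.9240 = 0.02365 mol
n(NaOH) used in back-titration = 0.03991 × 0.1952 = 7.790 × 10^-3 mol
n(HCl) left over = 7.790 × 10^-3 mol (1:1 ratio)
n(HCl) consumed by analyte = 0.02365 − 7.790 × 10^-3 = 0.01585 mol
From the 1:2 ratio, n(Na2CO3) = 1/2 × 0.01585 = 7.927 × 10^-3 mol
mass of Na2CO3 = 7.927 × 10^-3 × 105.99 = 0.8402 g
% Na2CO3 = 0.8402 / 1.265 × 100 = 66.42 %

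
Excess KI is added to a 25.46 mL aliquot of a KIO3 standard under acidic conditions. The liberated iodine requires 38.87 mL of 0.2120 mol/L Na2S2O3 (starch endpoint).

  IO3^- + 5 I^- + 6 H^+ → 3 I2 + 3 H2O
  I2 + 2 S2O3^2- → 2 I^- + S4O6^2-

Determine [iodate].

0.05394 mol/L

n(S2O3^2-) = 0.03887 × 0.2120 = 8.240 × 10^-3 mol
n(I2) = n(S2O3^2-)/2 = 4.120 × 10^-3 mol
From the 1:3 ratio, n(IO3^-) in the aliquot = 1/3 × 4.120 × 10^-3 = 1.373 × 10^-3 mol
[IO3^-] = 1.373 × 10^-3 / 0.02546 = 0.05394 mol/L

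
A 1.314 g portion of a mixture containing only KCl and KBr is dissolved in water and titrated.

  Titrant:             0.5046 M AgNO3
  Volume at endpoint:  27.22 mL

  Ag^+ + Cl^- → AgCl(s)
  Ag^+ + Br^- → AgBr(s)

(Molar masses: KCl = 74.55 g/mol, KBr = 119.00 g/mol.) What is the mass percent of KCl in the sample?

40.91 %

n(AgNO3) = 0.02722 × 0.5046 = 0.01374 mol
Let x = n(KCl), y = n(KBr).
Titrant: 1x + 1y = 0.01374;  mass: 74.55x + 119.00y = 1.314
Solving, x = 7.210 × 10^-3 mol, y = 6.525 × 10^-3 mol
mass of KCl = 7.210 × 10^-3 × 74.55 = 0.5375 g
% KCl = 0.5375 / 1.314 × 100 = 40.91 %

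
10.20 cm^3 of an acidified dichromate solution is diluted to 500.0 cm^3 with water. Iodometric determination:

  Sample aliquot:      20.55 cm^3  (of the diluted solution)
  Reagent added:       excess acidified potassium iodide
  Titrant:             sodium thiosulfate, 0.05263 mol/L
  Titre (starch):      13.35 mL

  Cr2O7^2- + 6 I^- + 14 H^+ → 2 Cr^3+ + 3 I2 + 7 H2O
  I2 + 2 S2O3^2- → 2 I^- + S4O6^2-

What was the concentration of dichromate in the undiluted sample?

0.2793 mol/L

n(S2O3^2-) = 0.01335 × 0.05263 = 7.026 × 10^-4 mol
n(I2) = n(S2O3^2-)/2 = 3.513 × 10^-4 mol
From the 1:3 ratio, n(Cr2O7^2-) in the aliquot = 1/3 × 3.513 × 10^-4 = 1.171 × 10^-4 mol
[Cr2O7^2-]_dilute = 1.171 × 10^-4 / 0.02055 = 0.005698 mol/L
[Cr2O7^2-]_original = 0.005698 × 500.0/10.20 = 0.2793 mol/L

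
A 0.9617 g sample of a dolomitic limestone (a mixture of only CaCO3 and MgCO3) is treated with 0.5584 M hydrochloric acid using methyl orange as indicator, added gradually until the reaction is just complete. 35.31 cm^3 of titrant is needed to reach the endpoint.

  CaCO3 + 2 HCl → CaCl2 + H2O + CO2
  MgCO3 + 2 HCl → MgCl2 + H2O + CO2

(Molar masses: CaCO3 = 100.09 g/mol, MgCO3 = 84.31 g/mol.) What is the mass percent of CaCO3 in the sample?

86.09 %

n(HCl) = 0.03531 × 0.5584 = 0.01972 mol
Let x = n(CaCO3), y = n(MgCO3).
Titrant: 2x + 2y = 0.01972;  mass: 100.09x + 84.31y = 0.9617
Solving, x = 8.272 × 10^-3 mol, y = 1.587 × 10^-3 mol
mass of CaCO3 = 8.272 × 10^-3 × 100.09 = 0.8279 g
% CaCO3 = 0.8279 / 0.9617 × 100 = 86.09 %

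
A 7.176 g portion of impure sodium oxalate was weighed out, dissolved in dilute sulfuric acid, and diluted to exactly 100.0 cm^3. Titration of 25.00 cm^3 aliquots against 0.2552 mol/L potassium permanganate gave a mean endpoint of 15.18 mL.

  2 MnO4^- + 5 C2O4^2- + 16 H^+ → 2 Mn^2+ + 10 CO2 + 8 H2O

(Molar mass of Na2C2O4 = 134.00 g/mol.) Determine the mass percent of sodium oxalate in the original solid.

72.34 %

n(KMnO4) per titration = 0.01518 × 0.2552 = 3.874 × 10^-3 mol
From the 5:2 ratio, n(Na2C2O4) in each aliquot = 5/2 × 3.874 × 10^-3 = 9.685 × 10^-3 mol
n(Na2C2O4) in the whole flask = 9.685 × 10^-3 × 100.0/25.00 = 0.03874 mol
mass of Na2C2O4 = 0.03874 × 134.00 = 5.191 g
% Na2C2O4 = 5.191 / 7.176 × 100 = 72.34 %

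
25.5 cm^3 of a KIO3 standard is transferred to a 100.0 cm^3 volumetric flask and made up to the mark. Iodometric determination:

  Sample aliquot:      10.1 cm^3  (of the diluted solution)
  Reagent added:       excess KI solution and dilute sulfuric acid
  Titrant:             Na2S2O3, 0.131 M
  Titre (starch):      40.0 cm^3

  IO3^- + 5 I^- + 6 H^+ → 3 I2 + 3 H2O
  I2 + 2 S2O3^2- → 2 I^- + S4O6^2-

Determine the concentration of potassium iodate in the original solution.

0.339 M

n(S2O3^2-) = 0.0400 × 0.131 = 5.24 × 10^-3 mol
n(I2) = n(S2O3^2-)/2 = 2.62 × 10^-3 mol
From the 1:3 ratio, n(IO3^-) in the aliquot = 1/3 × 2.62 × 10^-3 = 8.73 × 10^-4 mol
[IO3^-]_dilute = 8.73 × 10^-4 / 0.0101 = 0.0865 mol/L
[IO3^-]_original = 0.0865 × 100.0/25.5 = 0.339 mol/L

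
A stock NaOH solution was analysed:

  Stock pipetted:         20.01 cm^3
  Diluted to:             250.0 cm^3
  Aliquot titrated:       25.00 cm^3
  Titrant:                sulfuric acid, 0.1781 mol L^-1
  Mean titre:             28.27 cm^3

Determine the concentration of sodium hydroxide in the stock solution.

5.032 mol/L

2 NaOH + H2SO4 → Na2SO4 + 2 H2O
n(H2SO4) = 0.02827 × 0.1781 = 5.035 × 10^-3 mol
From the 2:1 ratio, n(NaOH) in the aliquot = 2/1 × 5.035 × 10^-3 = 0.01007 mol
[NaOH]_dilute = 0.01007 / 0.02500 = 0.4028 mol/L
Dilution factor = 250.0 / 20.01 = 12.49
[NaOH]_stock = 0.4028 × 12.49 = 5.032 mol/L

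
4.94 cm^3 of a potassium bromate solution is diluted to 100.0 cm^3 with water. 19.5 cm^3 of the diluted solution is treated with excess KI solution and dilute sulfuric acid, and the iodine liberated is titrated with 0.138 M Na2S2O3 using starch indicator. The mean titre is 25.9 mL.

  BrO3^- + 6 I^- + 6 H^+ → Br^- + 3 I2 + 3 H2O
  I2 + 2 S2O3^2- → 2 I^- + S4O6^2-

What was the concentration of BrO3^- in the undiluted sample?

0.618 M

n(S2O3^2-) = 0.0259 × 0.138 = 3.57 × 10^-3 mol
n(I2) = n(S2O3^2-)/2 = 1.79 × 10^-3 mol
From the 1:3 ratio, n(BrO3^-) in the aliquot = 1/3 × 1.79 × 10^-3 = 5.96 × 10^-4 mol
[BrO3^-]_dilute = 5.96 × 10^-4 / 0.0195 = 0.0305 mol/L
[BrO3^-]_original = 0.0305 × 100.0/4.94 = 0.618 mol/L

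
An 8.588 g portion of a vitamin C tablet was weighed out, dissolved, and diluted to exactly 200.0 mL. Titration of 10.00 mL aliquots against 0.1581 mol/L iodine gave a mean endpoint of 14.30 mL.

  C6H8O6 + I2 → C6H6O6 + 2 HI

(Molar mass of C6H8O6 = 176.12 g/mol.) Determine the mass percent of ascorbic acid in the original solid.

n(I2) per titration = 0.01430 × 0.1581 = 2.261 × 10^-3 mol
n(C6H8O6) in each aliquot = 2.261 × 10^-3 mol (1:1 ratio)
n(C6H8O6) in the whole flask = 2.261 × 10^-3 × 200.0/10.00 = 0.04522 mol
mass of C6H8O6 = 0.04522 × 176.12 = 7.964 g
% C6H8O6 = 7.964 / 8.588 × 100 = 92.73 %

92.73 %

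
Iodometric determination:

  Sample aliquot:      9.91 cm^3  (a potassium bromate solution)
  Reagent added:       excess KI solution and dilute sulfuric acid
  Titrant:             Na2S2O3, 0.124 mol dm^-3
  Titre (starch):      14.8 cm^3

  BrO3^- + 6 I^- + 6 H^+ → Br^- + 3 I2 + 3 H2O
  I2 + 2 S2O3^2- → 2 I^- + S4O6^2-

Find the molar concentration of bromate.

0.0309 mol/L

n(S2O3^2-) = 0.0148 × 0.124 = 1.84 × 10^-3 mol
n(I2) = n(S2O3^2-)/2 = 9.18 × 10^-4 mol
From the 1:3 ratio, n(BrO3^-) in the aliquot = 1/3 × 9.18 × 10^-4 = 3.06 × 10^-4 mol
[BrO3^-] = 3.06 × 10^-4 / 0.00991 = 0.0309 mol/L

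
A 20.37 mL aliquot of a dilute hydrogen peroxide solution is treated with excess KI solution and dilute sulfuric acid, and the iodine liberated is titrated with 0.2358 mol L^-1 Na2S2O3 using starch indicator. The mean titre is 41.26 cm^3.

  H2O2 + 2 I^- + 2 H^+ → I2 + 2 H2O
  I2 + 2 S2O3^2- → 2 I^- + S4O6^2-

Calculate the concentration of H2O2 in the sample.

n(S2O3^2-) = 0.04126 × 0.2358 = 9.729 × 10^-3 mol
n(I2) = n(S2O3^2-)/2 = 4.865 × 10^-3 mol
n(H2O2) in the aliquot = 4.865 × 10^-3 mol (1:1 ratio)
[H2O2] = 4.865 × 10^-3 / 0.02037 = 0.2388 mol/L

0.2388 mol/L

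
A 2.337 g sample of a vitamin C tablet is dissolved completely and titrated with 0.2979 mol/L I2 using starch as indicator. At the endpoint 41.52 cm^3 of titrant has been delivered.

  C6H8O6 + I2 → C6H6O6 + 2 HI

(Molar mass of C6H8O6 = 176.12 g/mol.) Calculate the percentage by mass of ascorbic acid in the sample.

93.21 %

n(I2) = 0.04152 L × 0.2979 mol/L = 0.01237 mol
n(C6H8O6) = 0.01237 mol (1:1 ratio)
mass of C6H8O6 = 0.01237 × 176.12 g/mol = 2.178 g
% C6H8O6 = 2.178 / 2.337 × 100 = 93.21 %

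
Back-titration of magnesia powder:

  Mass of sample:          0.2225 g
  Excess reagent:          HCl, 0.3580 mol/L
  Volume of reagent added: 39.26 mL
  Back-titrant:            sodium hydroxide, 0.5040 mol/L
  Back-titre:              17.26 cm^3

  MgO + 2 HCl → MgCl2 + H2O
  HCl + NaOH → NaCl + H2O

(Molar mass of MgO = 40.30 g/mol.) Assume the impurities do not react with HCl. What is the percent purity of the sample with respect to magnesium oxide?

n(HCl) added = 0.03926 × 0.3580 = 0.01406 mol
n(NaOH) used in back-titration = 0.01726 × 0.5040 = 8.699 × 10^-3 mol
n(HCl) left over = 8.699 × 10^-3 mol (1:1 ratio)
n(HCl) consumed by analyte = 0.01406 − 8.699 × 10^-3 = 5.356 × 10^-3 mol
From the 1:2 ratio, n(MgO) = 1/2 × 5.356 × 10^-3 = 2.678 × 10^-3 mol
mass of MgO = 2.678 × 10^-3 × 40.30 = 0.1079 g
% MgO = 0.1079 / 0.2225 × 100 = 48.51 %

48.51 %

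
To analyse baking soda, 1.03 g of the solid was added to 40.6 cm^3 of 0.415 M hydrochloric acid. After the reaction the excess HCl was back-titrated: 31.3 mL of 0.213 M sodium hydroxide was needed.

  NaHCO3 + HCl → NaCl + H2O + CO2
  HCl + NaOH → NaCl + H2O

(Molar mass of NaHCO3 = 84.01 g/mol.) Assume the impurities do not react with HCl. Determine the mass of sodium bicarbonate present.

0.855 g

n(HCl) added = 0.0406 × 0.415 = 0.0168 mol
n(NaOH) used in back-titration = 0.0313 × 0.213 = 6.67 × 10^-3 mol
n(HCl) left over = 6.67 × 10^-3 mol (1:1 ratio)
n(HCl) consumed by analyte = 0.0168 − 6.67 × 10^-3 = 0.0102 mol
n(NaHCO3) = 0.0102 mol (1:1 ratio)
mass of NaHCO3 = 0.0102 × 84.01 = 0.855 g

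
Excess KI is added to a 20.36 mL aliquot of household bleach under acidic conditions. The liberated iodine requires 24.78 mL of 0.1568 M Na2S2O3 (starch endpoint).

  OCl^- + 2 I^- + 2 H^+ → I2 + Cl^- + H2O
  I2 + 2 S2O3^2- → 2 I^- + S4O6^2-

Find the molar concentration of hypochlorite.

n(S2O3^2-) = 0.02478 × 0.1568 = 3.886 × 10^-3 mol
n(I2) = n(S2O3^2-)/2 = 1.943 × 10^-3 mol
n(OCl^-) in the aliquot = 1.943 × 10^-3 mol (1:1 ratio)
[OCl^-] = 1.943 × 10^-3 / 0.02036 = 0.09542 mol/L

0.09542 M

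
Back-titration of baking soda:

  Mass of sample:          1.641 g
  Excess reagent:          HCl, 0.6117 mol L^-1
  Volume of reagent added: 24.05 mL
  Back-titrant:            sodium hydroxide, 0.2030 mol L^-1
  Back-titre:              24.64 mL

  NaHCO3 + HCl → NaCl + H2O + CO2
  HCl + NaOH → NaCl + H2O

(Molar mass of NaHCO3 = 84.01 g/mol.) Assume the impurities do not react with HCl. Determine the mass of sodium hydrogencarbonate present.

0.8157 g

n(HCl) added = 0.02405 × 0.6117 = 0.01471 mol
n(NaOH) used in back-titration = 0.02464 × 0.2030 = 5.002 × 10^-3 mol
n(HCl) left over = 5.002 × 10^-3 mol (1:1 ratio)
n(HCl) consumed by analyte = 0.01471 − 5.002 × 10^-3 = 9.709 × 10^-3 mol
n(NaHCO3) = 9.709 × 10^-3 mol (1:1 ratio)
mass of NaHCO3 = 9.709 × 10^-3 × 84.01 = 0.8157 g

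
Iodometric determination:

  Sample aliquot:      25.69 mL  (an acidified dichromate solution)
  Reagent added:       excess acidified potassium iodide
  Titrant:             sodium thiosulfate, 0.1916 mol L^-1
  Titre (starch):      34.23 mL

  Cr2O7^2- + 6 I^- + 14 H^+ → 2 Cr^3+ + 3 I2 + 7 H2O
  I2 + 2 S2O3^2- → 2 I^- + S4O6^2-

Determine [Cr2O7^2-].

0.04255 mol/L

n(S2O3^2-) = 0.03423 × 0.1916 = 6.558 × 10^-3 mol
n(I2) = n(S2O3^2-)/2 = 3.279 × 10^-3 mol
From the 1:3 ratio, n(Cr2O7^2-) in the aliquot = 1/3 × 3.279 × 10^-3 = 1.093 × 10^-3 mol
[Cr2O7^2-] = 1.093 × 10^-3 / 0.02569 = 0.04255 mol/L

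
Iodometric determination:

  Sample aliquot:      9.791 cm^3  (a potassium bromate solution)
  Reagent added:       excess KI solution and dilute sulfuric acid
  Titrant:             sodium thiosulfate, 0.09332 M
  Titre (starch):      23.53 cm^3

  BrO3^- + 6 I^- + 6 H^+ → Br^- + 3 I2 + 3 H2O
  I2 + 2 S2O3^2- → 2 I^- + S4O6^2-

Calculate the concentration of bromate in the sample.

0.03738 M

n(S2O3^2-) = 0.02353 × 0.09332 = 2.196 × 10^-3 mol
n(I2) = n(S2O3^2-)/2 = 1.098 × 10^-3 mol
From the 1:3 ratio, n(BrO3^-) in the aliquot = 1/3 × 1.098 × 10^-3 = 3.660 × 10^-4 mol
[BrO3^-] = 3.660 × 10^-4 / 0.009791 = 0.03738 mol/L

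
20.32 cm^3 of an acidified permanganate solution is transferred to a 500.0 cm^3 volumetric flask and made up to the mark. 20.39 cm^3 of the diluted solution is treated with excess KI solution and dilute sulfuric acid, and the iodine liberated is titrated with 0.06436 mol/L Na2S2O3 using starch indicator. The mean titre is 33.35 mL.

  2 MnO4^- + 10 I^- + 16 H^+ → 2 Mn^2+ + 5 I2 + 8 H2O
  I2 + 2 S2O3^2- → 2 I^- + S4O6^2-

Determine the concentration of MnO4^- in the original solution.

0.5180 mol/L

n(S2O3^2-) = 0.03335 × 0.06436 = 2.146 × 10^-3 mol
n(I2) = n(S2O3^2-)/2 = 1.073 × 10^-3 mol
From the 2:5 ratio, n(MnO4^-) in the aliquot = 2/5 × 1.073 × 10^-3 = 4.293 × 10^-4 mol
[MnO4^-]_dilute = 4.293 × 10^-4 / 0.02039 = 0.02105 mol/L
[MnO4^-]_original = 0.02105 × 500.0/20.32 = 0.5180 mol/L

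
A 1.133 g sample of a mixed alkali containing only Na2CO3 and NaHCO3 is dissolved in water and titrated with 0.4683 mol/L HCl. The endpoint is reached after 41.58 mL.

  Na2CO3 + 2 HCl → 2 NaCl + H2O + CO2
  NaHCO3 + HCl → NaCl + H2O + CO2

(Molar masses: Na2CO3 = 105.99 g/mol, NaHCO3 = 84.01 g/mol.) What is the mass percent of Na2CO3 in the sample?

n(HCl) = 0.04158 × 0.4683 = 0.01947 mol
Let x = n(Na2CO3), y = n(NaHCO3).
Titrant: 2x + 1y = 0.01947;  mass: 105.99x + 84.01y = 1.133
Solving, x = 8.106 × 10^-3 mol, y = 3.259 × 10^-3 mol
mass of Na2CO3 = 8.106 × 10^-3 × 105.99 = 0.8592 g
% Na2CO3 = 0.8592 / 1.133 × 100 = 75.83 %

75.83 %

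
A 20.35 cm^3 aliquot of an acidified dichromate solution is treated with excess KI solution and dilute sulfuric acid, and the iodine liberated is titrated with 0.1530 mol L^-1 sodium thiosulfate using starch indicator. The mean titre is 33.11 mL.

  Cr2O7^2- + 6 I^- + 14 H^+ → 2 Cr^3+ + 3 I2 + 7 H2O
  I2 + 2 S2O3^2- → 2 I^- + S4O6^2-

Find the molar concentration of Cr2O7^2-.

0.04149 mol/L

n(S2O3^2-) = 0.03311 × 0.1530 = 5.066 × 10^-3 mol
n(I2) = n(S2O3^2-)/2 = 2.533 × 10^-3 mol
From the 1:3 ratio, n(Cr2O7^2-) in the aliquot = 1/3 × 2.533 × 10^-3 = 8.443 × 10^-4 mol
[Cr2O7^2-] = 8.443 × 10^-4 / 0.02035 = 0.04149 mol/L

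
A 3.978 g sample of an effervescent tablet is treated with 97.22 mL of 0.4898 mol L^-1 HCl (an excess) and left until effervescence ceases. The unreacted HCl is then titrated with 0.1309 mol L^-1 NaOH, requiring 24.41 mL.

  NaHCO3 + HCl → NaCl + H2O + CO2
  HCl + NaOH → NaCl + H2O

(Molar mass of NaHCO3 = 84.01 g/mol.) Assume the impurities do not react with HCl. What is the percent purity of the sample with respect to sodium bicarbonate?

n(HCl) added = 0.09722 × 0.4898 = 0.04762 mol
n(NaOH) used in back-titration = 0.02441 × 0.1309 = 3.195 × 10^-3 mol
n(HCl) left over = 3.195 × 10^-3 mol (1:1 ratio)
n(HCl) consumed by analyte = 0.04762 − 3.195 × 10^-3 = 0.04442 mol
n(NaHCO3) = 0.04442 mol (1:1 ratio)
mass of NaHCO3 = 0.04442 × 84.01 = 3.732 g
% NaHCO3 = 3.732 / 3.978 × 100 = 93.82 %

93.82 %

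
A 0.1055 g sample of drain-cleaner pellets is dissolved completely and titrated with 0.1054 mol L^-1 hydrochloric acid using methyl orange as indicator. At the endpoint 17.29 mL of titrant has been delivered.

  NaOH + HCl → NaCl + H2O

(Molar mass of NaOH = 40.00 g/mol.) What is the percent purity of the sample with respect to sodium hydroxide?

n(HCl) = 0.01729 L × 0.1054 mol/L = 1.822 × 10^-3 mol
n(NaOH) = 1.822 × 10^-3 mol (1:1 ratio)
mass of NaOH = 1.822 × 10^-3 × 40.00 g/mol = 0.07289 g
% NaOH = 0.07289 / 0.1055 × 100 = 69.09 %

69.09 %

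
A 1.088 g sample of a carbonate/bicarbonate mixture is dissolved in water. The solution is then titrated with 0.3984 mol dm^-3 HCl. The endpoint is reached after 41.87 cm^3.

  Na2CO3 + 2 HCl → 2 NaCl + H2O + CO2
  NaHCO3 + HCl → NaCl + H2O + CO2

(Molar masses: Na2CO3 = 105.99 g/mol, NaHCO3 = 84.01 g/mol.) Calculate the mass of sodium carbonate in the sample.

n(HCl) = 0.04187 × 0.3984 = 0.01668 mol
Let x = n(Na2CO3), y = n(NaHCO3).
Titrant: 2x + 1y = 0.01668;  mass: 105.99x + 84.01y = 1.088
Solving, x = 5.052 × 10^-3 mol, y = 6.577 × 10^-3 mol
mass of Na2CO3 = 5.052 × 10^-3 × 105.99 = 0.5355 g

0.5355 g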